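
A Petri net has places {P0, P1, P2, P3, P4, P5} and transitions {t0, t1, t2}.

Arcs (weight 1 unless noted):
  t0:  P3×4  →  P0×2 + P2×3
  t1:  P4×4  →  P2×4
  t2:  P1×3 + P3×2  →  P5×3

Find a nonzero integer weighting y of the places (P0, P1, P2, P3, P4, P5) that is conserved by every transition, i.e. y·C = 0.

y = (P0:6, P1:-2, P2:0, P3:3, P4:0, P5:0)

Incidence matrix C (rows=places, cols=transitions):
       t0   t1   t2
   P0   2    0    0
   P1   0    0   -3
   P2   3    4    0
   P3  -4    0   -2
   P4   0   -4    0
   P5   0    0    3

Candidate y = [6, -2, 0, 3, 0, 0]; check y·C column-wise:
  col t0: 6·2 + -2·0 + 0·3 + 3·-4 = 0
  col t1: 6·0 + -2·0 + 0·4 + 3·0 + 0·-4 = 0
  col t2: 6·0 + -2·-3 + 3·-2 + 0·3 = 0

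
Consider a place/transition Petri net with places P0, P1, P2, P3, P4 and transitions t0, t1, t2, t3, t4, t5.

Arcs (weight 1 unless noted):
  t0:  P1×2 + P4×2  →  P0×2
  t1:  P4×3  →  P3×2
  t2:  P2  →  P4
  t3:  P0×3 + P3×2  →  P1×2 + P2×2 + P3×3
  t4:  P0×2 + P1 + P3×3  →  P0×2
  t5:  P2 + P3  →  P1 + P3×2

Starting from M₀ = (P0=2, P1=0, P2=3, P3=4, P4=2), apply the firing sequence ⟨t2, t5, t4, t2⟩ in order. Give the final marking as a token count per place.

(P0=2, P1=0, P2=0, P3=2, P4=4)

step 1: fire t2:  (P0=2, P1=0, P2=3, P3=4, P4=2) → (P0=2, P1=0, P2=2, P3=4, P4=3)
step 2: fire t5:  (P0=2, P1=0, P2=2, P3=4, P4=3) → (P0=2, P1=1, P2=1, P3=5, P4=3)
step 3: fire t4:  (P0=2, P1=1, P2=1, P3=5, P4=3) → (P0=2, P1=0, P2=1, P3=2, P4=3)
step 4: fire t2:  (P0=2, P1=0, P2=1, P3=2, P4=3) → (P0=2, P1=0, P2=0, P3=2, P4=4)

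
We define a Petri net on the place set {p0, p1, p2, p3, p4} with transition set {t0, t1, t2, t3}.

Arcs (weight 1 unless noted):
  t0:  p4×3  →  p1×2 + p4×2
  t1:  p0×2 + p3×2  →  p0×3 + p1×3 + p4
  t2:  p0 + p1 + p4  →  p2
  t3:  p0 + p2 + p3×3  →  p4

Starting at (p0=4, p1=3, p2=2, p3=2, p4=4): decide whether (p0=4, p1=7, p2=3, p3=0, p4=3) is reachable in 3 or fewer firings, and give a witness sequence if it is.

step 1: fire t0:  (p0=4, p1=3, p2=2, p3=2, p4=4) → (p0=4, p1=5, p2=2, p3=2, p4=3)
step 2: fire t1:  (p0=4, p1=5, p2=2, p3=2, p4=3) → (p0=5, p1=8, p2=2, p3=0, p4=4)
step 3: fire t2:  (p0=5, p1=8, p2=2, p3=0, p4=4) → (p0=4, p1=7, p2=3, p3=0, p4=3)

YES — reachable via ⟨t0, t1, t2⟩ (3 firings)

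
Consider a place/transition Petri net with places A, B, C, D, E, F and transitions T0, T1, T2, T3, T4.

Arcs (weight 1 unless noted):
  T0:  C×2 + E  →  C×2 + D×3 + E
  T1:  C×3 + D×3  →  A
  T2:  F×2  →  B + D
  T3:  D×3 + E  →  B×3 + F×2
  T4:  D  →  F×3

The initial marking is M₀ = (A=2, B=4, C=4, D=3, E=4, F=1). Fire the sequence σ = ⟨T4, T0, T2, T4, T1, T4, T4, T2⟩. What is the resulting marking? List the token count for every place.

step 1: fire T4:  (A=2, B=4, C=4, D=3, E=4, F=1) → (A=2, B=4, C=4, D=2, E=4, F=4)
step 2: fire T0:  (A=2, B=4, C=4, D=2, E=4, F=4) → (A=2, B=4, C=4, D=5, E=4, F=4)
step 3: fire T2:  (A=2, B=4, C=4, D=5, E=4, F=4) → (A=2, B=5, C=4, D=6, E=4, F=2)
step 4: fire T4:  (A=2, B=5, C=4, D=6, E=4, F=2) → (A=2, B=5, C=4, D=5, E=4, F=5)
step 5: fire T1:  (A=2, B=5, C=4, D=5, E=4, F=5) → (A=3, B=5, C=1, D=2, E=4, F=5)
step 6: fire T4:  (A=3, B=5, C=1, D=2, E=4, F=5) → (A=3, B=5, C=1, D=1, E=4, F=8)
step 7: fire T4:  (A=3, B=5, C=1, D=1, E=4, F=8) → (A=3, B=5, C=1, D=0, E=4, F=11)
step 8: fire T2:  (A=3, B=5, C=1, D=0, E=4, F=11) → (A=3, B=6, C=1, D=1, E=4, F=9)

(A=3, B=6, C=1, D=1, E=4, F=9)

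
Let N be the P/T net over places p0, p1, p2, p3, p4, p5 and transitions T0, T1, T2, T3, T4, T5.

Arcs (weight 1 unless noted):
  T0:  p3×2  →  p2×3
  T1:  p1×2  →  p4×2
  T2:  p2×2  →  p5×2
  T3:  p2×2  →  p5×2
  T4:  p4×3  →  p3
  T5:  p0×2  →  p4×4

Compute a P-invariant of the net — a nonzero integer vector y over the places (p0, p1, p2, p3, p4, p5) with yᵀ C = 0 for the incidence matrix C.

Incidence matrix C (rows=places, cols=transitions):
       T0   T1   T2   T3   T4   T5
   p0   0    0    0    0    0   -2
   p1   0   -2    0    0    0    0
   p2   3    0   -2   -2    0    0
   p3  -2    0    0    0    1    0
   p4   0    2    0    0   -3    4
   p5   0    0    2    2    0    0

Candidate y = [2, 1, 2, 3, 1, 2]; check y·C column-wise:
  col T0: 2·0 + 1·0 + 2·3 + 3·-2 + 1·0 + 2·0 = 0
  col T1: 2·0 + 1·-2 + 2·0 + 3·0 + 1·2 + 2·0 = 0
  col T2: 2·0 + 1·0 + 2·-2 + 3·0 + 1·0 + 2·2 = 0
  col T3: 2·0 + 1·0 + 2·-2 + 3·0 + 1·0 + 2·2 = 0
  col T4: 2·0 + 1·0 + 2·0 + 3·1 + 1·-3 + 2·0 = 0
  col T5: 2·-2 + 1·0 + 2·0 + 3·0 + 1·4 + 2·0 = 0

y = (p0:2, p1:1, p2:2, p3:3, p4:1, p5:2)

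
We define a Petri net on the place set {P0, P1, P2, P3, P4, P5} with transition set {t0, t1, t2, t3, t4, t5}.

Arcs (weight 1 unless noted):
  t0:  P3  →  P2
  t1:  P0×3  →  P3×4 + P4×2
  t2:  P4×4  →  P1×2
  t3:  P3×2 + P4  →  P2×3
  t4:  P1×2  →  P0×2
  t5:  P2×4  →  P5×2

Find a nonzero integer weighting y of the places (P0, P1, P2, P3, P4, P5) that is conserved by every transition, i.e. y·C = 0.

Incidence matrix C (rows=places, cols=transitions):
       t0   t1   t2   t3   t4   t5
   P0   0   -3    0    0    2    0
   P1   0    0    2    0   -2    0
   P2   1    0    0    3    0   -4
   P3  -1    4    0   -2    0    0
   P4   0    2   -4   -1    0    0
   P5   0    0    0    0    0    2

Candidate y = [2, 2, 1, 1, 1, 2]; check y·C column-wise:
  col t0: 2·0 + 2·0 + 1·1 + 1·-1 + 1·0 + 2·0 = 0
  col t1: 2·-3 + 2·0 + 1·0 + 1·4 + 1·2 + 2·0 = 0
  col t2: 2·0 + 2·2 + 1·0 + 1·0 + 1·-4 + 2·0 = 0
  col t3: 2·0 + 2·0 + 1·3 + 1·-2 + 1·-1 + 2·0 = 0
  col t4: 2·2 + 2·-2 + 1·0 + 1·0 + 1·0 + 2·0 = 0
  col t5: 2·0 + 2·0 + 1·-4 + 1·0 + 1·0 + 2·2 = 0

y = (P0:2, P1:2, P2:1, P3:1, P4:1, P5:2)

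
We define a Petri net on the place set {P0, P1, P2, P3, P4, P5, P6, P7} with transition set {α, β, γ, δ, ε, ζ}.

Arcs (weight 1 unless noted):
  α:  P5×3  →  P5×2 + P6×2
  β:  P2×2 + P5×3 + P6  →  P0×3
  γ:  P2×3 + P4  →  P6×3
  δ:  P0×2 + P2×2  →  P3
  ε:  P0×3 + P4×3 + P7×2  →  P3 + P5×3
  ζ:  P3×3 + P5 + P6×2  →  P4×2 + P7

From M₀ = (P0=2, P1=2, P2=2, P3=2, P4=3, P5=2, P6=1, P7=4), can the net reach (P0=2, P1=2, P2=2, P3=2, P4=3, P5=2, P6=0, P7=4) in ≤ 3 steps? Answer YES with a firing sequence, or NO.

depth 0: 1 marking
depth 1: 2 markings reached so far
depth 2: 2 markings reached so far
(frontier empty at depth 2; search complete)
target is not among the 2 markings reachable within 3 steps

NO — not reachable within 3 firings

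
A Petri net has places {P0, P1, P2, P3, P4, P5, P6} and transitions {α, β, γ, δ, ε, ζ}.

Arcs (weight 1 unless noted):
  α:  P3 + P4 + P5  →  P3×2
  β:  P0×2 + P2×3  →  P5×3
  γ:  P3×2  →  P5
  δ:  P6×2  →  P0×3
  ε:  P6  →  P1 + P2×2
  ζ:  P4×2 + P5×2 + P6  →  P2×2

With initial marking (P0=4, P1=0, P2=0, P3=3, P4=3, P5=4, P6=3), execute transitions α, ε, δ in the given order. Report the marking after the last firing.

(P0=7, P1=1, P2=2, P3=4, P4=2, P5=3, P6=0)

step 1: fire α:  (P0=4, P1=0, P2=0, P3=3, P4=3, P5=4, P6=3) → (P0=4, P1=0, P2=0, P3=4, P4=2, P5=3, P6=3)
step 2: fire ε:  (P0=4, P1=0, P2=0, P3=4, P4=2, P5=3, P6=3) → (P0=4, P1=1, P2=2, P3=4, P4=2, P5=3, P6=2)
step 3: fire δ:  (P0=4, P1=1, P2=2, P3=4, P4=2, P5=3, P6=2) → (P0=7, P1=1, P2=2, P3=4, P4=2, P5=3, P6=0)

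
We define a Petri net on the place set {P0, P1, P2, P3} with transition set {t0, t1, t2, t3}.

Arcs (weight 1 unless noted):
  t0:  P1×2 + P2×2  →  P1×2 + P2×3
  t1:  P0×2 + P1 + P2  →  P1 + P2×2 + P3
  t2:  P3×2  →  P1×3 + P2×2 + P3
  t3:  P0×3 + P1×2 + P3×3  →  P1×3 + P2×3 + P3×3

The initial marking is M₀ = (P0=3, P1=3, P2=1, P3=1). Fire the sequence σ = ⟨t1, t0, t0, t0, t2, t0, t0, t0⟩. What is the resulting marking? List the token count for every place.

step 1: fire t1:  (P0=3, P1=3, P2=1, P3=1) → (P0=1, P1=3, P2=2, P3=2)
step 2: fire t0:  (P0=1, P1=3, P2=2, P3=2) → (P0=1, P1=3, P2=3, P3=2)
step 3: fire t0:  (P0=1, P1=3, P2=3, P3=2) → (P0=1, P1=3, P2=4, P3=2)
step 4: fire t0:  (P0=1, P1=3, P2=4, P3=2) → (P0=1, P1=3, P2=5, P3=2)
step 5: fire t2:  (P0=1, P1=3, P2=5, P3=2) → (P0=1, P1=6, P2=7, P3=1)
step 6: fire t0:  (P0=1, P1=6, P2=7, P3=1) → (P0=1, P1=6, P2=8, P3=1)
step 7: fire t0:  (P0=1, P1=6, P2=8, P3=1) → (P0=1, P1=6, P2=9, P3=1)
step 8: fire t0:  (P0=1, P1=6, P2=9, P3=1) → (P0=1, P1=6, P2=10, P3=1)

(P0=1, P1=6, P2=10, P3=1)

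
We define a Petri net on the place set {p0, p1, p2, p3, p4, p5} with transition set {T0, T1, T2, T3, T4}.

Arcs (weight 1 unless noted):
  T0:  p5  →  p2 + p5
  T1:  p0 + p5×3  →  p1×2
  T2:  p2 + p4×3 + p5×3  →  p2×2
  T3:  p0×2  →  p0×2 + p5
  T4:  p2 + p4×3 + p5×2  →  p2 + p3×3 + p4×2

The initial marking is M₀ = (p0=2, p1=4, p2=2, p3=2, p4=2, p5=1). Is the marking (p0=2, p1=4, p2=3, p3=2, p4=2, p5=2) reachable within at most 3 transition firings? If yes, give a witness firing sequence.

step 1: fire T0:  (p0=2, p1=4, p2=2, p3=2, p4=2, p5=1) → (p0=2, p1=4, p2=3, p3=2, p4=2, p5=1)
step 2: fire T3:  (p0=2, p1=4, p2=3, p3=2, p4=2, p5=1) → (p0=2, p1=4, p2=3, p3=2, p4=2, p5=2)

YES — reachable via ⟨T0, T3⟩ (2 firings)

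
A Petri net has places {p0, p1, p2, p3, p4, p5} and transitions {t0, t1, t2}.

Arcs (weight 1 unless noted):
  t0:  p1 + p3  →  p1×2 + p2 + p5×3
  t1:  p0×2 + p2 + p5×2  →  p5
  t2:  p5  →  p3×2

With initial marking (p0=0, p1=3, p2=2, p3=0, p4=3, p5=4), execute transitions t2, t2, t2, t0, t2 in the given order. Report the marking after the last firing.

(p0=0, p1=4, p2=3, p3=7, p4=3, p5=3)

step 1: fire t2:  (p0=0, p1=3, p2=2, p3=0, p4=3, p5=4) → (p0=0, p1=3, p2=2, p3=2, p4=3, p5=3)
step 2: fire t2:  (p0=0, p1=3, p2=2, p3=2, p4=3, p5=3) → (p0=0, p1=3, p2=2, p3=4, p4=3, p5=2)
step 3: fire t2:  (p0=0, p1=3, p2=2, p3=4, p4=3, p5=2) → (p0=0, p1=3, p2=2, p3=6, p4=3, p5=1)
step 4: fire t0:  (p0=0, p1=3, p2=2, p3=6, p4=3, p5=1) → (p0=0, p1=4, p2=3, p3=5, p4=3, p5=4)
step 5: fire t2:  (p0=0, p1=4, p2=3, p3=5, p4=3, p5=4) → (p0=0, p1=4, p2=3, p3=7, p4=3, p5=3)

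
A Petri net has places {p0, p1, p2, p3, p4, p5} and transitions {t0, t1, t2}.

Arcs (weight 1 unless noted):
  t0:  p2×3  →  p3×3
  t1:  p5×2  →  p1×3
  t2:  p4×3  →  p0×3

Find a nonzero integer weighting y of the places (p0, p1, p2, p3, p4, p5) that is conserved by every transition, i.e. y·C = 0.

Incidence matrix C (rows=places, cols=transitions):
       t0   t1   t2
   p0   0    0    3
   p1   0    3    0
   p2  -3    0    0
   p3   3    0    0
   p4   0    0   -3
   p5   0   -2    0

Candidate y = [0, 0, 1, 1, 0, 0]; check y·C column-wise:
  col t0: 1·-3 + 1·3 = 0
  col t1: 0·3 + 1·0 + 1·0 + 0·-2 = 0
  col t2: 0·3 + 1·0 + 1·0 + 0·-3 = 0

y = (p0:0, p1:0, p2:1, p3:1, p4:0, p5:0)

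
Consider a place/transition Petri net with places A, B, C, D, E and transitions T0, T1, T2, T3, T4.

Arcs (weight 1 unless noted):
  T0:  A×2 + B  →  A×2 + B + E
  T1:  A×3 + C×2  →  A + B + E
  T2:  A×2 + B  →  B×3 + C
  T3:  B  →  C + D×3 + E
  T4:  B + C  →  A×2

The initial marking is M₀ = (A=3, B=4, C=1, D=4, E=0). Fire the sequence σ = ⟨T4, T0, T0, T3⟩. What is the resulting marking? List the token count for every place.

step 1: fire T4:  (A=3, B=4, C=1, D=4, E=0) → (A=5, B=3, C=0, D=4, E=0)
step 2: fire T0:  (A=5, B=3, C=0, D=4, E=0) → (A=5, B=3, C=0, D=4, E=1)
step 3: fire T0:  (A=5, B=3, C=0, D=4, E=1) → (A=5, B=3, C=0, D=4, E=2)
step 4: fire T3:  (A=5, B=3, C=0, D=4, E=2) → (A=5, B=2, C=1, D=7, E=3)

(A=5, B=2, C=1, D=7, E=3)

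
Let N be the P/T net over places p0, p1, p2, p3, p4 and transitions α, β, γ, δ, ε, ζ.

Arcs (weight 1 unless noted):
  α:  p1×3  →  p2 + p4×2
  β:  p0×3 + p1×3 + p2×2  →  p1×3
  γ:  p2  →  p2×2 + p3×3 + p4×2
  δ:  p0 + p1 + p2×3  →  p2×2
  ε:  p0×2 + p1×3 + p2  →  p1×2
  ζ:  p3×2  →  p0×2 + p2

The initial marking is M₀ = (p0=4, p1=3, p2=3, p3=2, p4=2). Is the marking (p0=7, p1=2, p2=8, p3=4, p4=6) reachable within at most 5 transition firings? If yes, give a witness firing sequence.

depth 0: 1 marking
depth 1: 7 markings reached so far
depth 2: 18 markings reached so far
depth 3: 37 markings reached so far
depth 4: 63 markings reached so far
depth 5: 100 markings reached so far
target is not among the 100 markings reachable within 5 steps

NO — not reachable within 5 firings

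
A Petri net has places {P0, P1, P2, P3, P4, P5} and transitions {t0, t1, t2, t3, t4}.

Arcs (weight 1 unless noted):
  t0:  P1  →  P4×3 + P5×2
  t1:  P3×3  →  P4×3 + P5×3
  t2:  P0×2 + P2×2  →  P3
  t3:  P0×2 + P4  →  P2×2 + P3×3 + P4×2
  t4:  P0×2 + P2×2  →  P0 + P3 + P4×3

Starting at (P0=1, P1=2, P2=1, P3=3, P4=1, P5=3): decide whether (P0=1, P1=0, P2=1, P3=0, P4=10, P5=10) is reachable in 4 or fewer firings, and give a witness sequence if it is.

step 1: fire t0:  (P0=1, P1=2, P2=1, P3=3, P4=1, P5=3) → (P0=1, P1=1, P2=1, P3=3, P4=4, P5=5)
step 2: fire t0:  (P0=1, P1=1, P2=1, P3=3, P4=4, P5=5) → (P0=1, P1=0, P2=1, P3=3, P4=7, P5=7)
step 3: fire t1:  (P0=1, P1=0, P2=1, P3=3, P4=7, P5=7) → (P0=1, P1=0, P2=1, P3=0, P4=10, P5=10)

YES — reachable via ⟨t0, t0, t1⟩ (3 firings)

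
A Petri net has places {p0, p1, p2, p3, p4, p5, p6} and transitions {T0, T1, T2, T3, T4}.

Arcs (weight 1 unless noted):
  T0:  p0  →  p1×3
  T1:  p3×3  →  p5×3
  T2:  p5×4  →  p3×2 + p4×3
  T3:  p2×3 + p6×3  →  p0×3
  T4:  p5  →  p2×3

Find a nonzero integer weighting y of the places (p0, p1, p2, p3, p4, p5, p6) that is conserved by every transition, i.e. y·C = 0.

y = (p0:3, p1:1, p2:3, p3:9, p4:6, p5:9, p6:0)

Incidence matrix C (rows=places, cols=transitions):
       T0   T1   T2   T3   T4
   p0  -1    0    0    3    0
   p1   3    0    0    0    0
   p2   0    0    0   -3    3
   p3   0   -3    2    0    0
   p4   0    0    3    0    0
   p5   0    3   -4    0   -1
   p6   0    0    0   -3    0

Candidate y = [3, 1, 3, 9, 6, 9, 0]; check y·C column-wise:
  col T0: 3·-1 + 1·3 + 3·0 + 9·0 + 6·0 + 9·0 = 0
  col T1: 3·0 + 1·0 + 3·0 + 9·-3 + 6·0 + 9·3 = 0
  col T2: 3·0 + 1·0 + 3·0 + 9·2 + 6·3 + 9·-4 = 0
  col T3: 3·3 + 1·0 + 3·-3 + 9·0 + 6·0 + 9·0 + 0·-3 = 0
  col T4: 3·0 + 1·0 + 3·3 + 9·0 + 6·0 + 9·-1 = 0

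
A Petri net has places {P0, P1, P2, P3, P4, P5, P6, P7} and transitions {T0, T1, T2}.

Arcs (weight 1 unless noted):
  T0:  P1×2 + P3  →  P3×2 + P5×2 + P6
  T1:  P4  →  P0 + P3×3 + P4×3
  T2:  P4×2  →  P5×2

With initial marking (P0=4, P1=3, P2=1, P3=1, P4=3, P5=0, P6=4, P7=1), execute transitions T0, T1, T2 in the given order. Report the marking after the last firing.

(P0=5, P1=1, P2=1, P3=5, P4=3, P5=4, P6=5, P7=1)

step 1: fire T0:  (P0=4, P1=3, P2=1, P3=1, P4=3, P5=0, P6=4, P7=1) → (P0=4, P1=1, P2=1, P3=2, P4=3, P5=2, P6=5, P7=1)
step 2: fire T1:  (P0=4, P1=1, P2=1, P3=2, P4=3, P5=2, P6=5, P7=1) → (P0=5, P1=1, P2=1, P3=5, P4=5, P5=2, P6=5, P7=1)
step 3: fire T2:  (P0=5, P1=1, P2=1, P3=5, P4=5, P5=2, P6=5, P7=1) → (P0=5, P1=1, P2=1, P3=5, P4=3, P5=4, P6=5, P7=1)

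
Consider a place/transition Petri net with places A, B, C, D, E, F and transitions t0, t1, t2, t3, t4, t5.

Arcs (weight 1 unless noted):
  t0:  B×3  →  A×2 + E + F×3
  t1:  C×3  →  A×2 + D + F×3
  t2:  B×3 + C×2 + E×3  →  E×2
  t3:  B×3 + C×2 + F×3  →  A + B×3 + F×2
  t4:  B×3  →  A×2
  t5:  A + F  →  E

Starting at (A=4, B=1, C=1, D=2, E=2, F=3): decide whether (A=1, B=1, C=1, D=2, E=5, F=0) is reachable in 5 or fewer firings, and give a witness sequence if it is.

YES — reachable via ⟨t5, t5, t5⟩ (3 firings)

step 1: fire t5:  (A=4, B=1, C=1, D=2, E=2, F=3) → (A=3, B=1, C=1, D=2, E=3, F=2)
step 2: fire t5:  (A=3, B=1, C=1, D=2, E=3, F=2) → (A=2, B=1, C=1, D=2, E=4, F=1)
step 3: fire t5:  (A=2, B=1, C=1, D=2, E=4, F=1) → (A=1, B=1, C=1, D=2, E=5, F=0)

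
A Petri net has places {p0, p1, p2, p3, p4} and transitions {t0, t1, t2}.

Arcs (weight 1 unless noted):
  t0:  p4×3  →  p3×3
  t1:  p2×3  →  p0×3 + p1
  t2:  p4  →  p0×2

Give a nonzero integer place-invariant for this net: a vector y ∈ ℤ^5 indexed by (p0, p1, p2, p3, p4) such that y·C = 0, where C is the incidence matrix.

Incidence matrix C (rows=places, cols=transitions):
       t0   t1   t2
   p0   0    3    2
   p1   0    1    0
   p2   0   -3    0
   p3   3    0    0
   p4  -3    0   -1

Candidate y = [0, 3, 1, 0, 0]; check y·C column-wise:
  col t0: 3·0 + 1·0 + 0·3 + 0·-3 = 0
  col t1: 0·3 + 3·1 + 1·-3 = 0
  col t2: 0·2 + 3·0 + 1·0 + 0·-1 = 0

y = (p0:0, p1:3, p2:1, p3:0, p4:0)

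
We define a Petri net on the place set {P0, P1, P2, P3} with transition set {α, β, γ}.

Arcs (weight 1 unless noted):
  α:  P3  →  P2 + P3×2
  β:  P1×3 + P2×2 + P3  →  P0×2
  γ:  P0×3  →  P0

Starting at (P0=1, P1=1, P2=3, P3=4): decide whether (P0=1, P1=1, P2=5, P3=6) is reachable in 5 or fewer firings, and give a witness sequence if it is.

YES — reachable via ⟨α, α⟩ (2 firings)

step 1: fire α:  (P0=1, P1=1, P2=3, P3=4) → (P0=1, P1=1, P2=4, P3=5)
step 2: fire α:  (P0=1, P1=1, P2=4, P3=5) → (P0=1, P1=1, P2=5, P3=6)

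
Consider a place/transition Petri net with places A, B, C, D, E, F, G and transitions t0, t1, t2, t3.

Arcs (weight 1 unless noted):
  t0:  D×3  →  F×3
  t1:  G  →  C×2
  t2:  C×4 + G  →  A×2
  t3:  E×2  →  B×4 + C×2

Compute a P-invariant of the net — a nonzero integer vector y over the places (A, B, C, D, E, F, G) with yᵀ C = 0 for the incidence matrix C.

y = (A:0, B:1, C:0, D:0, E:2, F:0, G:0)

Incidence matrix C (rows=places, cols=transitions):
       t0   t1   t2   t3
    A   0    0    2    0
    B   0    0    0    4
    C   0    2   -4    2
    D  -3    0    0    0
    E   0    0    0   -2
    F   3    0    0    0
    G   0   -1   -1    0

Candidate y = [0, 1, 0, 0, 2, 0, 0]; check y·C column-wise:
  col t0: 1·0 + 0·-3 + 2·0 + 0·3 = 0
  col t1: 1·0 + 0·2 + 2·0 + 0·-1 = 0
  col t2: 0·2 + 1·0 + 0·-4 + 2·0 + 0·-1 = 0
  col t3: 1·4 + 0·2 + 2·-2 = 0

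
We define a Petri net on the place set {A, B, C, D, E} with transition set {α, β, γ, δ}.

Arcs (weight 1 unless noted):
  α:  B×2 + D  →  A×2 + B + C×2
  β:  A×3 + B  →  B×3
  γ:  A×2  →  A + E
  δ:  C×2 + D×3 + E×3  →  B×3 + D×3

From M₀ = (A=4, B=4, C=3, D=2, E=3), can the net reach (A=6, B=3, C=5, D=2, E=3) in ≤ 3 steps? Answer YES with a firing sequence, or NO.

NO — not reachable within 3 firings

depth 0: 1 marking
depth 1: 4 markings reached so far
depth 2: 9 markings reached so far
depth 3: 15 markings reached so far
target is not among the 15 markings reachable within 3 steps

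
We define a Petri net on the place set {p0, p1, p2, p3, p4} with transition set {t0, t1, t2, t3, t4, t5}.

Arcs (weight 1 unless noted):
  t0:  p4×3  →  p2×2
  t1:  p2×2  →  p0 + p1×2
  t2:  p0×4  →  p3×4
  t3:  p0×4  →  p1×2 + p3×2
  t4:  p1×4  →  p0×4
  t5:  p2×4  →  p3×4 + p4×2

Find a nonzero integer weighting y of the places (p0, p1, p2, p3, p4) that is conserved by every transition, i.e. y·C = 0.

y = (p0:2, p1:2, p2:3, p3:2, p4:2)

Incidence matrix C (rows=places, cols=transitions):
       t0   t1   t2   t3   t4   t5
   p0   0    1   -4   -4    4    0
   p1   0    2    0    2   -4    0
   p2   2   -2    0    0    0   -4
   p3   0    0    4    2    0    4
   p4  -3    0    0    0    0    2

Candidate y = [2, 2, 3, 2, 2]; check y·C column-wise:
  col t0: 2·0 + 2·0 + 3·2 + 2·0 + 2·-3 = 0
  col t1: 2·1 + 2·2 + 3·-2 + 2·0 + 2·0 = 0
  col t2: 2·-4 + 2·0 + 3·0 + 2·4 + 2·0 = 0
  col t3: 2·-4 + 2·2 + 3·0 + 2·2 + 2·0 = 0
  col t4: 2·4 + 2·-4 + 3·0 + 2·0 + 2·0 = 0
  col t5: 2·0 + 2·0 + 3·-4 + 2·4 + 2·2 = 0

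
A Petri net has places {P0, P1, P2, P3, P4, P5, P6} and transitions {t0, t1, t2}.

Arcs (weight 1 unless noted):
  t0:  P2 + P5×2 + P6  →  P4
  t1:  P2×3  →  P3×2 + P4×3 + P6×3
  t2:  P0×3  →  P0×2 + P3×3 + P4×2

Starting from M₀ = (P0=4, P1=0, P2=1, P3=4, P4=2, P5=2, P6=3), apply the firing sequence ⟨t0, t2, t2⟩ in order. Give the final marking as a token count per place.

step 1: fire t0:  (P0=4, P1=0, P2=1, P3=4, P4=2, P5=2, P6=3) → (P0=4, P1=0, P2=0, P3=4, P4=3, P5=0, P6=2)
step 2: fire t2:  (P0=4, P1=0, P2=0, P3=4, P4=3, P5=0, P6=2) → (P0=3, P1=0, P2=0, P3=7, P4=5, P5=0, P6=2)
step 3: fire t2:  (P0=3, P1=0, P2=0, P3=7, P4=5, P5=0, P6=2) → (P0=2, P1=0, P2=0, P3=10, P4=7, P5=0, P6=2)

(P0=2, P1=0, P2=0, P3=10, P4=7, P5=0, P6=2)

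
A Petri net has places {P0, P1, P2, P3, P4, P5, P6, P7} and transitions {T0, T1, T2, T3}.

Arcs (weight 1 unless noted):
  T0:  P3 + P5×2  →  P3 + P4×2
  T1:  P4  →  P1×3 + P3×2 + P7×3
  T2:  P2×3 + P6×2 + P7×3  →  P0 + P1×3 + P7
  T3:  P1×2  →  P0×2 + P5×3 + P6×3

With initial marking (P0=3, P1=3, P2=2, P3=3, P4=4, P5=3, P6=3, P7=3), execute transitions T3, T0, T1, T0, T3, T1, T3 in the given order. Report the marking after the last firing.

(P0=9, P1=3, P2=2, P3=7, P4=6, P5=8, P6=12, P7=9)

step 1: fire T3:  (P0=3, P1=3, P2=2, P3=3, P4=4, P5=3, P6=3, P7=3) → (P0=5, P1=1, P2=2, P3=3, P4=4, P5=6, P6=6, P7=3)
step 2: fire T0:  (P0=5, P1=1, P2=2, P3=3, P4=4, P5=6, P6=6, P7=3) → (P0=5, P1=1, P2=2, P3=3, P4=6, P5=4, P6=6, P7=3)
step 3: fire T1:  (P0=5, P1=1, P2=2, P3=3, P4=6, P5=4, P6=6, P7=3) → (P0=5, P1=4, P2=2, P3=5, P4=5, P5=4, P6=6, P7=6)
step 4: fire T0:  (P0=5, P1=4, P2=2, P3=5, P4=5, P5=4, P6=6, P7=6) → (P0=5, P1=4, P2=2, P3=5, P4=7, P5=2, P6=6, P7=6)
step 5: fire T3:  (P0=5, P1=4, P2=2, P3=5, P4=7, P5=2, P6=6, P7=6) → (P0=7, P1=2, P2=2, P3=5, P4=7, P5=5, P6=9, P7=6)
step 6: fire T1:  (P0=7, P1=2, P2=2, P3=5, P4=7, P5=5, P6=9, P7=6) → (P0=7, P1=5, P2=2, P3=7, P4=6, P5=5, P6=9, P7=9)
step 7: fire T3:  (P0=7, P1=5, P2=2, P3=7, P4=6, P5=5, P6=9, P7=9) → (P0=9, P1=3, P2=2, P3=7, P4=6, P5=8, P6=12, P7=9)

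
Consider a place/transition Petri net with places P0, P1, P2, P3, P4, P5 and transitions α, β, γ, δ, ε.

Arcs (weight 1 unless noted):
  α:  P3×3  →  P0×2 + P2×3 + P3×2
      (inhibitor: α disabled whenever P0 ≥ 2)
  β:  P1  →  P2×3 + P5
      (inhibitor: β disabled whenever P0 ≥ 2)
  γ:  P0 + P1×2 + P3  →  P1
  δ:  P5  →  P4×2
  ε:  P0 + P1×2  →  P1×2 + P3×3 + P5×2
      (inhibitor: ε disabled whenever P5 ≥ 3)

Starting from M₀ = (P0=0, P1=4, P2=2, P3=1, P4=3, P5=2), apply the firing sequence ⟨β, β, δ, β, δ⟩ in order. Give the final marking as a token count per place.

(P0=0, P1=1, P2=11, P3=1, P4=7, P5=3)

step 1: fire β:  (P0=0, P1=4, P2=2, P3=1, P4=3, P5=2) → (P0=0, P1=3, P2=5, P3=1, P4=3, P5=3)
step 2: fire β:  (P0=0, P1=3, P2=5, P3=1, P4=3, P5=3) → (P0=0, P1=2, P2=8, P3=1, P4=3, P5=4)
step 3: fire δ:  (P0=0, P1=2, P2=8, P3=1, P4=3, P5=4) → (P0=0, P1=2, P2=8, P3=1, P4=5, P5=3)
step 4: fire β:  (P0=0, P1=2, P2=8, P3=1, P4=5, P5=3) → (P0=0, P1=1, P2=11, P3=1, P4=5, P5=4)
step 5: fire δ:  (P0=0, P1=1, P2=11, P3=1, P4=5, P5=4) → (P0=0, P1=1, P2=11, P3=1, P4=7, P5=3)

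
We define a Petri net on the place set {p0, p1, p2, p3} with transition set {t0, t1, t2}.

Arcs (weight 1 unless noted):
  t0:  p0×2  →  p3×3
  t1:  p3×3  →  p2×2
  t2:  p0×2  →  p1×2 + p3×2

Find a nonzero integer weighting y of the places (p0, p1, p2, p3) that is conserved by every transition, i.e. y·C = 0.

Incidence matrix C (rows=places, cols=transitions):
       t0   t1   t2
   p0  -2    0   -2
   p1   0    0    2
   p2   0    2    0
   p3   3   -3    2

Candidate y = [3, 1, 3, 2]; check y·C column-wise:
  col t0: 3·-2 + 1·0 + 3·0 + 2·3 = 0
  col t1: 3·0 + 1·0 + 3·2 + 2·-3 = 0
  col t2: 3·-2 + 1·2 + 3·0 + 2·2 = 0

y = (p0:3, p1:1, p2:3, p3:2)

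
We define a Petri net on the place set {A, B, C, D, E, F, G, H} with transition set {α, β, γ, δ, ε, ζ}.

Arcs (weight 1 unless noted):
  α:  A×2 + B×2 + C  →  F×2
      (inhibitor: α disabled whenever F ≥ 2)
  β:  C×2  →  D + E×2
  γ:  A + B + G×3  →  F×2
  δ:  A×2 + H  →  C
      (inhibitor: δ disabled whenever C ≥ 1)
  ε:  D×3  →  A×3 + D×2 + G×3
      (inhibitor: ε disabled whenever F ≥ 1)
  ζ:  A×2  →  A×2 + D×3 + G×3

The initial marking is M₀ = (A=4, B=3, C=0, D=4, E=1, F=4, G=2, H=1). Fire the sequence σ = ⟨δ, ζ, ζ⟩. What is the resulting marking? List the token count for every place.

(A=2, B=3, C=1, D=10, E=1, F=4, G=8, H=0)

step 1: fire δ:  (A=4, B=3, C=0, D=4, E=1, F=4, G=2, H=1) → (A=2, B=3, C=1, D=4, E=1, F=4, G=2, H=0)
step 2: fire ζ:  (A=2, B=3, C=1, D=4, E=1, F=4, G=2, H=0) → (A=2, B=3, C=1, D=7, E=1, F=4, G=5, H=0)
step 3: fire ζ:  (A=2, B=3, C=1, D=7, E=1, F=4, G=5, H=0) → (A=2, B=3, C=1, D=10, E=1, F=4, G=8, H=0)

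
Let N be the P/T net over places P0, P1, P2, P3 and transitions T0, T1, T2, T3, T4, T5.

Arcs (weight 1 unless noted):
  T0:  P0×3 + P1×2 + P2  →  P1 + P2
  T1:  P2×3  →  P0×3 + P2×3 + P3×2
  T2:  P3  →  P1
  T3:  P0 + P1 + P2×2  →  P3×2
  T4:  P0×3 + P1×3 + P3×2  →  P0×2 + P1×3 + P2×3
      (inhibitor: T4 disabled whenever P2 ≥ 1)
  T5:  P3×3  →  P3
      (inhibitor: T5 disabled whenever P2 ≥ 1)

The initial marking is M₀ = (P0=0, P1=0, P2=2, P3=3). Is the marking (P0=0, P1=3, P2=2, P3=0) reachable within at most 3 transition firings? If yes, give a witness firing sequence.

YES — reachable via ⟨T2, T2, T2⟩ (3 firings)

step 1: fire T2:  (P0=0, P1=0, P2=2, P3=3) → (P0=0, P1=1, P2=2, P3=2)
step 2: fire T2:  (P0=0, P1=1, P2=2, P3=2) → (P0=0, P1=2, P2=2, P3=1)
step 3: fire T2:  (P0=0, P1=2, P2=2, P3=1) → (P0=0, P1=3, P2=2, P3=0)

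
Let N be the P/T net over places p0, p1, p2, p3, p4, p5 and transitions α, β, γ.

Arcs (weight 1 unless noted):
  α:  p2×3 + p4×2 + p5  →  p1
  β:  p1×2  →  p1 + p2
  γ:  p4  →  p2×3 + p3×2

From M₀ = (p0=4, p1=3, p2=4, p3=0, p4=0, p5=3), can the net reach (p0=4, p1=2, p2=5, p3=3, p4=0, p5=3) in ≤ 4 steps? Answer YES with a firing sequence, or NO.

NO — not reachable within 4 firings

depth 0: 1 marking
depth 1: 2 markings reached so far
depth 2: 3 markings reached so far
depth 3: 3 markings reached so far
(frontier empty at depth 3; search complete)
target is not among the 3 markings reachable within 4 steps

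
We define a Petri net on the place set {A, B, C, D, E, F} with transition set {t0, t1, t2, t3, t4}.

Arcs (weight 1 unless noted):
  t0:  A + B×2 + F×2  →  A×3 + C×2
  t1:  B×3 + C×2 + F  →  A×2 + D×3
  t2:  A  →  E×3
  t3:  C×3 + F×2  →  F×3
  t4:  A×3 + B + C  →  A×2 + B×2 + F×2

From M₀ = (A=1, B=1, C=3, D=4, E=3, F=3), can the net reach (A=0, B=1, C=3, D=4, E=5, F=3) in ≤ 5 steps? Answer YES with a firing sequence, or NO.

NO — not reachable within 5 firings

depth 0: 1 marking
depth 1: 3 markings reached so far
depth 2: 4 markings reached so far
depth 3: 4 markings reached so far
(frontier empty at depth 3; search complete)
target is not among the 4 markings reachable within 5 steps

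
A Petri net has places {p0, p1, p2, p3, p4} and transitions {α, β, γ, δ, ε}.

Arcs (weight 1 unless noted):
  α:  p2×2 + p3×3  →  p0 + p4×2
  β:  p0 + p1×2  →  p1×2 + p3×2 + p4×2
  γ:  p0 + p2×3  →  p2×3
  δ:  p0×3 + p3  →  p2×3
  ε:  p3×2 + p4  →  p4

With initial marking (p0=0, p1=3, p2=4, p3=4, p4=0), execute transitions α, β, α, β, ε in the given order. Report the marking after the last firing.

(p0=0, p1=3, p2=0, p3=0, p4=8)

step 1: fire α:  (p0=0, p1=3, p2=4, p3=4, p4=0) → (p0=1, p1=3, p2=2, p3=1, p4=2)
step 2: fire β:  (p0=1, p1=3, p2=2, p3=1, p4=2) → (p0=0, p1=3, p2=2, p3=3, p4=4)
step 3: fire α:  (p0=0, p1=3, p2=2, p3=3, p4=4) → (p0=1, p1=3, p2=0, p3=0, p4=6)
step 4: fire β:  (p0=1, p1=3, p2=0, p3=0, p4=6) → (p0=0, p1=3, p2=0, p3=2, p4=8)
step 5: fire ε:  (p0=0, p1=3, p2=0, p3=2, p4=8) → (p0=0, p1=3, p2=0, p3=0, p4=8)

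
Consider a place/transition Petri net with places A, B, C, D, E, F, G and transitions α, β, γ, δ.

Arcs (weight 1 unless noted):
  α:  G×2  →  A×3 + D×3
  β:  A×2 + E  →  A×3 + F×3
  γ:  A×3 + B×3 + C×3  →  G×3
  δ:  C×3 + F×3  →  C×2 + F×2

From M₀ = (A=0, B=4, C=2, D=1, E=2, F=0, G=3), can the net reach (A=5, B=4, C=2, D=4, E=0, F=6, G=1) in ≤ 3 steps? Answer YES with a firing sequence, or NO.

step 1: fire α:  (A=0, B=4, C=2, D=1, E=2, F=0, G=3) → (A=3, B=4, C=2, D=4, E=2, F=0, G=1)
step 2: fire β:  (A=3, B=4, C=2, D=4, E=2, F=0, G=1) → (A=4, B=4, C=2, D=4, E=1, F=3, G=1)
step 3: fire β:  (A=4, B=4, C=2, D=4, E=1, F=3, G=1) → (A=5, B=4, C=2, D=4, E=0, F=6, G=1)

YES — reachable via ⟨α, β, β⟩ (3 firings)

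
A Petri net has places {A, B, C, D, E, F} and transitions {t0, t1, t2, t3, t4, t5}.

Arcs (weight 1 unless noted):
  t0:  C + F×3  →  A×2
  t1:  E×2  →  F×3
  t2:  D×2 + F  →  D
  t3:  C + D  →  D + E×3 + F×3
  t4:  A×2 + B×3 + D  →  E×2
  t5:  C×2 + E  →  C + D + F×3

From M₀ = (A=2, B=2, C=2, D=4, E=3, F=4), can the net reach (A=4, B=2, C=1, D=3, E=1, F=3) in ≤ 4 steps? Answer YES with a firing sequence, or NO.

YES — reachable via ⟨t0, t1, t2⟩ (3 firings)

step 1: fire t0:  (A=2, B=2, C=2, D=4, E=3, F=4) → (A=4, B=2, C=1, D=4, E=3, F=1)
step 2: fire t1:  (A=4, B=2, C=1, D=4, E=3, F=1) → (A=4, B=2, C=1, D=4, E=1, F=4)
step 3: fire t2:  (A=4, B=2, C=1, D=4, E=1, F=4) → (A=4, B=2, C=1, D=3, E=1, F=3)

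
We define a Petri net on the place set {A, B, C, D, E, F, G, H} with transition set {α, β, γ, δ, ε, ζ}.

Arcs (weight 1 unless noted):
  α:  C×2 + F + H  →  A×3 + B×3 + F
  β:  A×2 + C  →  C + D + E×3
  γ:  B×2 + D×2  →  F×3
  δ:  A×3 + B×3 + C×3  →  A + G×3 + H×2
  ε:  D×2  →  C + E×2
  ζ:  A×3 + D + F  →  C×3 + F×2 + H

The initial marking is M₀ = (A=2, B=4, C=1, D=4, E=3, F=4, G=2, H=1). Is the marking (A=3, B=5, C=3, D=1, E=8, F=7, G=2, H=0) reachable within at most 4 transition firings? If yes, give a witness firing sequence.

depth 0: 1 marking
depth 1: 4 markings reached so far
depth 2: 10 markings reached so far
depth 3: 17 markings reached so far
depth 4: 21 markings reached so far
target is not among the 21 markings reachable within 4 steps

NO — not reachable within 4 firings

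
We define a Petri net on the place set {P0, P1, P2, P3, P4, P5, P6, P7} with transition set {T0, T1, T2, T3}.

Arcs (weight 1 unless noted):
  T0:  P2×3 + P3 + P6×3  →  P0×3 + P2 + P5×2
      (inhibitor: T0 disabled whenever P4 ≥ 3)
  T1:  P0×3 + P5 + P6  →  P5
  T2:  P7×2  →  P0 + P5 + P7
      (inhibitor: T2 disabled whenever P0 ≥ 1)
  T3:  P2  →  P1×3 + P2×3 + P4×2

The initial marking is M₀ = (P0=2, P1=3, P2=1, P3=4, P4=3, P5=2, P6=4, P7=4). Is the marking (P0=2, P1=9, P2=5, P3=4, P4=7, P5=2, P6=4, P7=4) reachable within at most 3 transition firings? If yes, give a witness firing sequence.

step 1: fire T3:  (P0=2, P1=3, P2=1, P3=4, P4=3, P5=2, P6=4, P7=4) → (P0=2, P1=6, P2=3, P3=4, P4=5, P5=2, P6=4, P7=4)
step 2: fire T3:  (P0=2, P1=6, P2=3, P3=4, P4=5, P5=2, P6=4, P7=4) → (P0=2, P1=9, P2=5, P3=4, P4=7, P5=2, P6=4, P7=4)

YES — reachable via ⟨T3, T3⟩ (2 firings)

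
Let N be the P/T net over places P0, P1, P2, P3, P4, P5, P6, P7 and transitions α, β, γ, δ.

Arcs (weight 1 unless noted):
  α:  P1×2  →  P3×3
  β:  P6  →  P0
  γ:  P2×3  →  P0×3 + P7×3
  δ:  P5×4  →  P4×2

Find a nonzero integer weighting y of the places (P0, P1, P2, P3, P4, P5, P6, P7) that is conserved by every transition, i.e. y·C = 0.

Incidence matrix C (rows=places, cols=transitions):
        α    β    γ    δ
   P0   0    1    3    0
   P1  -2    0    0    0
   P2   0    0   -3    0
   P3   3    0    0    0
   P4   0    0    0    2
   P5   0    0    0   -4
   P6   0   -1    0    0
   P7   0    0    3    0

Candidate y = [0, 3, 0, 2, 0, 0, 0, 0]; check y·C column-wise:
  col α: 3·-2 + 2·3 = 0
  col β: 0·1 + 3·0 + 2·0 + 0·-1 = 0
  col γ: 0·3 + 3·0 + 0·-3 + 2·0 + 0·3 = 0
  col δ: 3·0 + 2·0 + 0·2 + 0·-4 = 0

y = (P0:0, P1:3, P2:0, P3:2, P4:0, P5:0, P6:0, P7:0)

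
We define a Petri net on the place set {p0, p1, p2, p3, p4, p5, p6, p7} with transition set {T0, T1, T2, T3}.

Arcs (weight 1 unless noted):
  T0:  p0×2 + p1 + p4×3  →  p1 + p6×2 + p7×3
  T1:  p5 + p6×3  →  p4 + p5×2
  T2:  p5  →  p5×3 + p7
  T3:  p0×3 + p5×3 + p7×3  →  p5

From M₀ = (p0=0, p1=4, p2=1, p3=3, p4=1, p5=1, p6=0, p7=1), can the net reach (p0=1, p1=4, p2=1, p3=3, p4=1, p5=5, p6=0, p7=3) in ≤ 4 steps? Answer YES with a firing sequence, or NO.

NO — not reachable within 4 firings

depth 0: 1 marking
depth 1: 2 markings reached so far
depth 2: 3 markings reached so far
depth 3: 4 markings reached so far
depth 4: 5 markings reached so far
target is not among the 5 markings reachable within 4 steps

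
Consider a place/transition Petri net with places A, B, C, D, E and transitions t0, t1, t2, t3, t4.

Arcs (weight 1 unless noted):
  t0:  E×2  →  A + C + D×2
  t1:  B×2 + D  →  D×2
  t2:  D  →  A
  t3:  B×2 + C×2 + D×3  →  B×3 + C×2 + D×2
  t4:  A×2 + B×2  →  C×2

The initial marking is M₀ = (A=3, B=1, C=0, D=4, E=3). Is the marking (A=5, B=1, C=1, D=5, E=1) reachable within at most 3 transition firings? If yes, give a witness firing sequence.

step 1: fire t0:  (A=3, B=1, C=0, D=4, E=3) → (A=4, B=1, C=1, D=6, E=1)
step 2: fire t2:  (A=4, B=1, C=1, D=6, E=1) → (A=5, B=1, C=1, D=5, E=1)

YES — reachable via ⟨t0, t2⟩ (2 firings)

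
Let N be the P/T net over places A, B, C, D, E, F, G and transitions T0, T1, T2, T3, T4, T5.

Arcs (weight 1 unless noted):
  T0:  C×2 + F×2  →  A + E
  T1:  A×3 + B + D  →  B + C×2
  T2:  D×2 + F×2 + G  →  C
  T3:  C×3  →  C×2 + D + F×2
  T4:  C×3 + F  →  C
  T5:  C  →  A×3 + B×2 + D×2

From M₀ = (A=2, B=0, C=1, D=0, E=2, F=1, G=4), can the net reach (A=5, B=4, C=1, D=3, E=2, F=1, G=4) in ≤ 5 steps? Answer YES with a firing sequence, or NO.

step 1: fire T5:  (A=2, B=0, C=1, D=0, E=2, F=1, G=4) → (A=5, B=2, C=0, D=2, E=2, F=1, G=4)
step 2: fire T1:  (A=5, B=2, C=0, D=2, E=2, F=1, G=4) → (A=2, B=2, C=2, D=1, E=2, F=1, G=4)
step 3: fire T5:  (A=2, B=2, C=2, D=1, E=2, F=1, G=4) → (A=5, B=4, C=1, D=3, E=2, F=1, G=4)

YES — reachable via ⟨T5, T1, T5⟩ (3 firings)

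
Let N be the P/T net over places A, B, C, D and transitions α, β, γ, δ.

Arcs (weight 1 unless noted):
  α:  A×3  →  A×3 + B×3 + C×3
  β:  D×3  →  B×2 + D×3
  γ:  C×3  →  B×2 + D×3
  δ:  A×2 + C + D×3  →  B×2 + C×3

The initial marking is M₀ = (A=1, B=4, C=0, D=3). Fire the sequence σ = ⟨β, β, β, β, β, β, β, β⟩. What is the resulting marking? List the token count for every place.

(A=1, B=20, C=0, D=3)

step 1: fire β:  (A=1, B=4, C=0, D=3) → (A=1, B=6, C=0, D=3)
step 2: fire β:  (A=1, B=6, C=0, D=3) → (A=1, B=8, C=0, D=3)
step 3: fire β:  (A=1, B=8, C=0, D=3) → (A=1, B=10, C=0, D=3)
step 4: fire β:  (A=1, B=10, C=0, D=3) → (A=1, B=12, C=0, D=3)
step 5: fire β:  (A=1, B=12, C=0, D=3) → (A=1, B=14, C=0, D=3)
step 6: fire β:  (A=1, B=14, C=0, D=3) → (A=1, B=16, C=0, D=3)
step 7: fire β:  (A=1, B=16, C=0, D=3) → (A=1, B=18, C=0, D=3)
step 8: fire β:  (A=1, B=18, C=0, D=3) → (A=1, B=20, C=0, D=3)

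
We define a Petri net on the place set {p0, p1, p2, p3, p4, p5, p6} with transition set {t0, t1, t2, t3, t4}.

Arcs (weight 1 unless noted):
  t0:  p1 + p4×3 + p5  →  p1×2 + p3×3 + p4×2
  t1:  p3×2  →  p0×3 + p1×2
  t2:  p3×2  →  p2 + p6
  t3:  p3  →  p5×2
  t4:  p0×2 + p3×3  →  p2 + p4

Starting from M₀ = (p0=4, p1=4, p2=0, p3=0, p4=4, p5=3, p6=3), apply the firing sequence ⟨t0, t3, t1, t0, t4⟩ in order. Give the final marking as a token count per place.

(p0=5, p1=8, p2=1, p3=0, p4=3, p5=3, p6=3)

step 1: fire t0:  (p0=4, p1=4, p2=0, p3=0, p4=4, p5=3, p6=3) → (p0=4, p1=5, p2=0, p3=3, p4=3, p5=2, p6=3)
step 2: fire t3:  (p0=4, p1=5, p2=0, p3=3, p4=3, p5=2, p6=3) → (p0=4, p1=5, p2=0, p3=2, p4=3, p5=4, p6=3)
step 3: fire t1:  (p0=4, p1=5, p2=0, p3=2, p4=3, p5=4, p6=3) → (p0=7, p1=7, p2=0, p3=0, p4=3, p5=4, p6=3)
step 4: fire t0:  (p0=7, p1=7, p2=0, p3=0, p4=3, p5=4, p6=3) → (p0=7, p1=8, p2=0, p3=3, p4=2, p5=3, p6=3)
step 5: fire t4:  (p0=7, p1=8, p2=0, p3=3, p4=2, p5=3, p6=3) → (p0=5, p1=8, p2=1, p3=0, p4=3, p5=3, p6=3)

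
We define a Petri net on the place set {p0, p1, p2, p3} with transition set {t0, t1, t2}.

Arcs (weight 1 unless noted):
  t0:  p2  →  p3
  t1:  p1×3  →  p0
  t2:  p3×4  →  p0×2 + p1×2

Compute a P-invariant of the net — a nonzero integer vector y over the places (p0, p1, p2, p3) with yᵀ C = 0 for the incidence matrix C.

y = (p0:3, p1:1, p2:2, p3:2)

Incidence matrix C (rows=places, cols=transitions):
       t0   t1   t2
   p0   0    1    2
   p1   0   -3    2
   p2  -1    0    0
   p3   1    0   -4

Candidate y = [3, 1, 2, 2]; check y·C column-wise:
  col t0: 3·0 + 1·0 + 2·-1 + 2·1 = 0
  col t1: 3·1 + 1·-3 + 2·0 + 2·0 = 0
  col t2: 3·2 + 1·2 + 2·0 + 2·-4 = 0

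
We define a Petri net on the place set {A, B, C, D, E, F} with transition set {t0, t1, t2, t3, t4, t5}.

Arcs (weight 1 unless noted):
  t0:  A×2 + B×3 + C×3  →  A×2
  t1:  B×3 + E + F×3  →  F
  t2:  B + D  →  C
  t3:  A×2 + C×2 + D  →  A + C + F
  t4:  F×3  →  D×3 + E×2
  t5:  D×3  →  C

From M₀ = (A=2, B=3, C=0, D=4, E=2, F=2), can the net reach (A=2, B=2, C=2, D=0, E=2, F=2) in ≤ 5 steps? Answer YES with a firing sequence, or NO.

YES — reachable via ⟨t2, t5⟩ (2 firings)

step 1: fire t2:  (A=2, B=3, C=0, D=4, E=2, F=2) → (A=2, B=2, C=1, D=3, E=2, F=2)
step 2: fire t5:  (A=2, B=2, C=1, D=3, E=2, F=2) → (A=2, B=2, C=2, D=0, E=2, F=2)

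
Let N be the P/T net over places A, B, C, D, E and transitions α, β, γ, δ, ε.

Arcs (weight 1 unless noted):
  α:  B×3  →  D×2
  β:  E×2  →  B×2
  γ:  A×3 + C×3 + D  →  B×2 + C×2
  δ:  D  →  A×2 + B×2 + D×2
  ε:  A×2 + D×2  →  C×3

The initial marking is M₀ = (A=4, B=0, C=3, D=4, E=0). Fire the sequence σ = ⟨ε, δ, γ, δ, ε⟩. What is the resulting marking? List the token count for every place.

step 1: fire ε:  (A=4, B=0, C=3, D=4, E=0) → (A=2, B=0, C=6, D=2, E=0)
step 2: fire δ:  (A=2, B=0, C=6, D=2, E=0) → (A=4, B=2, C=6, D=3, E=0)
step 3: fire γ:  (A=4, B=2, C=6, D=3, E=0) → (A=1, B=4, C=5, D=2, E=0)
step 4: fire δ:  (A=1, B=4, C=5, D=2, E=0) → (A=3, B=6, C=5, D=3, E=0)
step 5: fire ε:  (A=3, B=6, C=5, D=3, E=0) → (A=1, B=6, C=8, D=1, E=0)

(A=1, B=6, C=8, D=1, E=0)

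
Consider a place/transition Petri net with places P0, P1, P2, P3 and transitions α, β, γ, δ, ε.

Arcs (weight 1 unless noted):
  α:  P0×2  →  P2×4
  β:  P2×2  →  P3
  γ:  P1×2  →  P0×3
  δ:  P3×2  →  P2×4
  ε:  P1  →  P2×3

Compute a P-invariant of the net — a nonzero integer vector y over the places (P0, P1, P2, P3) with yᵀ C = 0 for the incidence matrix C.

Incidence matrix C (rows=places, cols=transitions):
        α    β    γ    δ    ε
   P0  -2    0    3    0    0
   P1   0    0   -2    0   -1
   P2   4   -2    0    4    3
   P3   0    1    0   -2    0

Candidate y = [2, 3, 1, 2]; check y·C column-wise:
  col α: 2·-2 + 3·0 + 1·4 + 2·0 = 0
  col β: 2·0 + 3·0 + 1·-2 + 2·1 = 0
  col γ: 2·3 + 3·-2 + 1·0 + 2·0 = 0
  col δ: 2·0 + 3·0 + 1·4 + 2·-2 = 0
  col ε: 2·0 + 3·-1 + 1·3 + 2·0 = 0

y = (P0:2, P1:3, P2:1, P3:2)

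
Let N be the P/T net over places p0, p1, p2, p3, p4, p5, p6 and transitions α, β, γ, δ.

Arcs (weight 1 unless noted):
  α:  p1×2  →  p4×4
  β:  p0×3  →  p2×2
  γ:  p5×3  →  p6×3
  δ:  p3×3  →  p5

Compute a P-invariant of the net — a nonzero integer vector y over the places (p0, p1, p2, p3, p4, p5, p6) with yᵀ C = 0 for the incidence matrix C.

Incidence matrix C (rows=places, cols=transitions):
        α    β    γ    δ
   p0   0   -3    0    0
   p1  -2    0    0    0
   p2   0    2    0    0
   p3   0    0    0   -3
   p4   4    0    0    0
   p5   0    0   -3    1
   p6   0    0    3    0

Candidate y = [2, 0, 3, 0, 0, 0, 0]; check y·C column-wise:
  col α: 2·0 + 0·-2 + 3·0 + 0·4 = 0
  col β: 2·-3 + 3·2 = 0
  col γ: 2·0 + 3·0 + 0·-3 + 0·3 = 0
  col δ: 2·0 + 3·0 + 0·-3 + 0·1 = 0

y = (p0:2, p1:0, p2:3, p3:0, p4:0, p5:0, p6:0)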